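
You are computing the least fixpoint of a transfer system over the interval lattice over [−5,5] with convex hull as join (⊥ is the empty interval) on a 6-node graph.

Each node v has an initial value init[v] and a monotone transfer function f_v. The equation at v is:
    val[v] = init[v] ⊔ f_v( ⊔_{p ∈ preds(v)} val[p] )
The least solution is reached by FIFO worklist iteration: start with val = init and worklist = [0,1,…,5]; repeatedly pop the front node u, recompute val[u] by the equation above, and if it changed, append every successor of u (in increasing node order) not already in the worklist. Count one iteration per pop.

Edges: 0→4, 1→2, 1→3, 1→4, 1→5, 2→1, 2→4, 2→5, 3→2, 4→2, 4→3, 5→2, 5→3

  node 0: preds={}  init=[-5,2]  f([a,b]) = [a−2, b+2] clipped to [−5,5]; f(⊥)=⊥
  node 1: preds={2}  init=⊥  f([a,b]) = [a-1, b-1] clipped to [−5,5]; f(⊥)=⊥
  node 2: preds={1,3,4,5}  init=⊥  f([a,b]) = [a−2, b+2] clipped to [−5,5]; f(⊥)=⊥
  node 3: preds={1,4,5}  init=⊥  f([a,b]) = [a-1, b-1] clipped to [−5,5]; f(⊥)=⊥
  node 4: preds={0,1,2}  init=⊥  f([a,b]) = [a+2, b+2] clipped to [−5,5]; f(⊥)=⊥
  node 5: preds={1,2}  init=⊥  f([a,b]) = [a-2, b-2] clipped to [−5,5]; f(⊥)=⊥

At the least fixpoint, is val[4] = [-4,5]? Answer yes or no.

Iteration log — 14 steps:
  step 1. node 0  ⊔preds=⊥  new=[-5,2]  stable
  step 2. node 1  ⊔preds=⊥  new=⊥  stable
  step 3. node 2  ⊔preds=⊥  new=⊥  stable
  step 4. node 3  ⊔preds=⊥  new=⊥  stable
  step 5. node 4  ⊔preds=[-5,2]  new=[-3,4]  old=⊥  +wl: 2,3
  step 6. node 5  ⊔preds=⊥  new=⊥  stable
  step 7. node 2  ⊔preds=[-3,4]  new=[-5,5]  old=⊥  +wl: 1,4,5
  step 8. node 3  ⊔preds=[-3,4]  new=[-4,3]  old=⊥  +wl: 2
  step 9. node 1  ⊔preds=[-5,5]  new=[-5,4]  old=⊥  +wl: 3
  step 10. node 4  ⊔preds=[-5,5]  new=[-3,5]  old=[-3,4]  +wl: 
  step 11. node 5  ⊔preds=[-5,5]  new=[-5,3]  old=⊥  +wl: 
  step 12. node 2  ⊔preds=[-5,5]  new=[-5,5]  stable
  step 13. node 3  ⊔preds=[-5,5]  new=[-5,4]  old=[-4,3]  +wl: 2
  step 14. node 2  ⊔preds=[-5,5]  new=[-5,5]  stable

Least fixpoint reached:
  node 0: [-5,2]
  node 1: [-5,4]
  node 2: [-5,5]
  node 3: [-5,4]
  node 4: [-3,5]
  node 5: [-5,3]

no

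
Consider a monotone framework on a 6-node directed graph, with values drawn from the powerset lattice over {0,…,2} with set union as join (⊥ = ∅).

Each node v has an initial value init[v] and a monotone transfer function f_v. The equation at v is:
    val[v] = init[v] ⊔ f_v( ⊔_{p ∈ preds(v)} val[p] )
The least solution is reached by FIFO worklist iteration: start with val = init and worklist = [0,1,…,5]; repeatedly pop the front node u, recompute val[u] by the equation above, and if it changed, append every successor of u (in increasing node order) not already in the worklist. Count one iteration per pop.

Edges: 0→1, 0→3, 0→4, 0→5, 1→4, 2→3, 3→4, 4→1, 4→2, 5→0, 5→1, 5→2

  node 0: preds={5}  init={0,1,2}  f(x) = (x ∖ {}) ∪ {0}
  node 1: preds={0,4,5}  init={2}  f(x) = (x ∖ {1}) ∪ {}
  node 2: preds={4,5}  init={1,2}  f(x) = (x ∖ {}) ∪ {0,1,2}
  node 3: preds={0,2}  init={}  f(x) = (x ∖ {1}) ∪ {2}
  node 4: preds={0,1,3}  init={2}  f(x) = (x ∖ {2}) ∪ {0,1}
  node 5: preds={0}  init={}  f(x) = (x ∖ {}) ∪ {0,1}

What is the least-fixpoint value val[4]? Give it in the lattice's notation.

Iteration log — 9 steps:
  step 1. node 0  ⊔preds={}  new={0,1,2}  stable
  step 2. node 1  ⊔preds={0,1,2}  new={0,2}  old={2}  +wl: 
  step 3. node 2  ⊔preds={2}  new={0,1,2}  old={1,2}  +wl: 
  step 4. node 3  ⊔preds={0,1,2}  new={0,2}  old={}  +wl: 
  step 5. node 4  ⊔preds={0,1,2}  new={0,1,2}  old={2}  +wl: 1,2
  step 6. node 5  ⊔preds={0,1,2}  new={0,1,2}  old={}  +wl: 0
  step 7. node 1  ⊔preds={0,1,2}  new={0,2}  stable
  step 8. node 2  ⊔preds={0,1,2}  new={0,1,2}  stable
  step 9. node 0  ⊔preds={0,1,2}  new={0,1,2}  stable

Least fixpoint reached:
  node 0: {0,1,2}
  node 1: {0,2}
  node 2: {0,1,2}
  node 3: {0,2}
  node 4: {0,1,2}
  node 5: {0,1,2}

{0,1,2}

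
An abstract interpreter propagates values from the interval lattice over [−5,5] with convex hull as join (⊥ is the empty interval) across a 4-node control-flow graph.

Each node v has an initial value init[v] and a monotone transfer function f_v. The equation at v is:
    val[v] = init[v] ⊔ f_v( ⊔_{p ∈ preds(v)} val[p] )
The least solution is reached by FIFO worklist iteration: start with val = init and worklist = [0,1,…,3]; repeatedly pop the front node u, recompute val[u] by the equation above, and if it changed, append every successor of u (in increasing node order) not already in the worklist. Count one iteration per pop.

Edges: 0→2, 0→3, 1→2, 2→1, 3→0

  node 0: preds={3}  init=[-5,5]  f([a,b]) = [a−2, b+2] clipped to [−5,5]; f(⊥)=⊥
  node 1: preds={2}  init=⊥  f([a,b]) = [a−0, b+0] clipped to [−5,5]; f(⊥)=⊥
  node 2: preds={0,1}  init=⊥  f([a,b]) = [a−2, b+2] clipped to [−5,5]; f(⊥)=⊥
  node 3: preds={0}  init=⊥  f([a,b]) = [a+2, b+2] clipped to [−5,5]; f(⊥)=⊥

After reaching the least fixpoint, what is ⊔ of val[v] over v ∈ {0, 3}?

[-5,5]

Worklist (7 pops):
  #1 pop 0: in=⊥ → [-5,5] (no change)
  #2 pop 1: in=⊥ → ⊥ (no change)
  #3 pop 2: in=[-5,5] → [-5,5] (was ⊥); enqueue [1]
  #4 pop 3: in=[-5,5] → [-3,5] (was ⊥); enqueue [0]
  #5 pop 1: in=[-5,5] → [-5,5] (was ⊥); enqueue [2]
  #6 pop 0: in=[-3,5] → [-5,5] (no change)
  #7 pop 2: in=[-5,5] → [-5,5] (no change)

Fixpoint:
  val[0] = [-5,5]
  val[1] = [-5,5]
  val[2] = [-5,5]
  val[3] = [-3,5]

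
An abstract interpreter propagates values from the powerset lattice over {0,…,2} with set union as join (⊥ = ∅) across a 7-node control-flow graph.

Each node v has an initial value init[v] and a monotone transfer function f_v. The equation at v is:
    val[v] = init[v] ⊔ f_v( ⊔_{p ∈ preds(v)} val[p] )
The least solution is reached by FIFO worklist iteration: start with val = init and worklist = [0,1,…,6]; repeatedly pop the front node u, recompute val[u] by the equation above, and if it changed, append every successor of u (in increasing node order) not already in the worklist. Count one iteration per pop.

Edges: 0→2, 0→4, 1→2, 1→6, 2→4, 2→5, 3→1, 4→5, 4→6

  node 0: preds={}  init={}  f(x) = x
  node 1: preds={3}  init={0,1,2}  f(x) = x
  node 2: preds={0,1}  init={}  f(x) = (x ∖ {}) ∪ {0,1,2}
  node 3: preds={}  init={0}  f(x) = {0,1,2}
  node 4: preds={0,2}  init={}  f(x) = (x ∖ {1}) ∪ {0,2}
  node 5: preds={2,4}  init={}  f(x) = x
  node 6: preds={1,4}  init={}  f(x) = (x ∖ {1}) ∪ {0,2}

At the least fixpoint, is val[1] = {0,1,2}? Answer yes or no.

yes

Trace (8 dequeues):
  [1] u=0 | in {} | out {} | ==
  [2] u=1 | in {0} | out {0,1,2} | ==
  [3] u=2 | in {0,1,2} | out {0,1,2} | prev {} | push {}
  [4] u=3 | in {} | out {0,1,2} | prev {0} | push {1}
  [5] u=4 | in {0,1,2} | out {0,2} | prev {} | push {}
  [6] u=5 | in {0,1,2} | out {0,1,2} | prev {} | push {}
  [7] u=6 | in {0,1,2} | out {0,2} | prev {} | push {}
  [8] u=1 | in {0,1,2} | out {0,1,2} | ==

Converged values:
  [0] {}
  [1] {0,1,2}
  [2] {0,1,2}
  [3] {0,1,2}
  [4] {0,2}
  [5] {0,1,2}
  [6] {0,2}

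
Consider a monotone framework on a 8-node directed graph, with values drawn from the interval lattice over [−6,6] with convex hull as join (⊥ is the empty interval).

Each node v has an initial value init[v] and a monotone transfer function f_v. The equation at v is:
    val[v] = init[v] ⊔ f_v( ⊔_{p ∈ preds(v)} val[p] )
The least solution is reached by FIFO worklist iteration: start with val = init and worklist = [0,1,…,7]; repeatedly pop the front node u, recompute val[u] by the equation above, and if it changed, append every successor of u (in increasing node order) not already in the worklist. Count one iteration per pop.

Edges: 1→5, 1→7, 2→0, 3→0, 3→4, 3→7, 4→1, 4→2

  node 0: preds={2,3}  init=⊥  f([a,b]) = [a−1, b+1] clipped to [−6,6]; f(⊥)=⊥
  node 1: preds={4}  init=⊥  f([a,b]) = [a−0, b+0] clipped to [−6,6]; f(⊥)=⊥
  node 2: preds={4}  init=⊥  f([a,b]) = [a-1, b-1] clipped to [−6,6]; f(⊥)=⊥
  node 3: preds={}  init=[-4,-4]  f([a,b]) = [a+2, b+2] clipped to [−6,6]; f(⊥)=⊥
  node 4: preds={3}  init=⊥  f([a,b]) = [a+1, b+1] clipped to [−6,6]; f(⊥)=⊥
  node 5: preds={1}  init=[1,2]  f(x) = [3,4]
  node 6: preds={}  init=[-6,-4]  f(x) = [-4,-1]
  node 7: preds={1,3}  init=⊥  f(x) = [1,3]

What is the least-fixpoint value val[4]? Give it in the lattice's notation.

[-3,-3]

Worklist (13 pops):
  #1 pop 0: in=[-4,-4] → [-5,-3] (was ⊥); enqueue []
  #2 pop 1: in=⊥ → ⊥ (no change)
  #3 pop 2: in=⊥ → ⊥ (no change)
  #4 pop 3: in=⊥ → [-4,-4] (no change)
  #5 pop 4: in=[-4,-4] → [-3,-3] (was ⊥); enqueue [1,2]
  #6 pop 5: in=⊥ → [1,4] (was [1,2]); enqueue []
  #7 pop 6: in=⊥ → [-6,-1] (was [-6,-4]); enqueue []
  #8 pop 7: in=[-4,-4] → [1,3] (was ⊥); enqueue []
  #9 pop 1: in=[-3,-3] → [-3,-3] (was ⊥); enqueue [5,7]
  #10 pop 2: in=[-3,-3] → [-4,-4] (was ⊥); enqueue [0]
  #11 pop 5: in=[-3,-3] → [1,4] (no change)
  #12 pop 7: in=[-4,-3] → [1,3] (no change)
  #13 pop 0: in=[-4,-4] → [-5,-3] (no change)

Fixpoint:
  val[0] = [-5,-3]
  val[1] = [-3,-3]
  val[2] = [-4,-4]
  val[3] = [-4,-4]
  val[4] = [-3,-3]
  val[5] = [1,4]
  val[6] = [-6,-1]
  val[7] = [1,3]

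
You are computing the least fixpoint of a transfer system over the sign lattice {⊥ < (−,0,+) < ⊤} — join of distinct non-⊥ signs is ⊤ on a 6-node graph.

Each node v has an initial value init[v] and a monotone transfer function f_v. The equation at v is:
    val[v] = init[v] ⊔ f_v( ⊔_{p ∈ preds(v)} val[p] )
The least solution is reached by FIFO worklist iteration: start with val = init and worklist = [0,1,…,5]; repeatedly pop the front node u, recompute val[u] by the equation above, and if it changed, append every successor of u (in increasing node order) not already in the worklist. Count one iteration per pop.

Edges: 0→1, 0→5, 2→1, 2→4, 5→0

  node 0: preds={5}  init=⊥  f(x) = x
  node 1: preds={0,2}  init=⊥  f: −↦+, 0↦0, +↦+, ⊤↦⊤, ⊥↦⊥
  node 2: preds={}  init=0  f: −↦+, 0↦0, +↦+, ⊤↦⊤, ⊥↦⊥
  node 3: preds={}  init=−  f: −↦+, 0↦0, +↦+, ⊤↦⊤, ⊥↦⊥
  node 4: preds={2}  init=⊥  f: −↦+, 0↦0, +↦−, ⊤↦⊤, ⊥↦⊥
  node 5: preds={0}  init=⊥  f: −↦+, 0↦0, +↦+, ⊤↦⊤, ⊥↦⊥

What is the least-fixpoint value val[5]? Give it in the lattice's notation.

Iteration log — 6 steps:
  step 1. node 0  ⊔preds=⊥  new=⊥  stable
  step 2. node 1  ⊔preds=0  new=0  old=⊥  +wl: 
  step 3. node 2  ⊔preds=⊥  new=0  stable
  step 4. node 3  ⊔preds=⊥  new=−  stable
  step 5. node 4  ⊔preds=0  new=0  old=⊥  +wl: 
  step 6. node 5  ⊔preds=⊥  new=⊥  stable

Least fixpoint reached:
  node 0: ⊥
  node 1: 0
  node 2: 0
  node 3: −
  node 4: 0
  node 5: ⊥

⊥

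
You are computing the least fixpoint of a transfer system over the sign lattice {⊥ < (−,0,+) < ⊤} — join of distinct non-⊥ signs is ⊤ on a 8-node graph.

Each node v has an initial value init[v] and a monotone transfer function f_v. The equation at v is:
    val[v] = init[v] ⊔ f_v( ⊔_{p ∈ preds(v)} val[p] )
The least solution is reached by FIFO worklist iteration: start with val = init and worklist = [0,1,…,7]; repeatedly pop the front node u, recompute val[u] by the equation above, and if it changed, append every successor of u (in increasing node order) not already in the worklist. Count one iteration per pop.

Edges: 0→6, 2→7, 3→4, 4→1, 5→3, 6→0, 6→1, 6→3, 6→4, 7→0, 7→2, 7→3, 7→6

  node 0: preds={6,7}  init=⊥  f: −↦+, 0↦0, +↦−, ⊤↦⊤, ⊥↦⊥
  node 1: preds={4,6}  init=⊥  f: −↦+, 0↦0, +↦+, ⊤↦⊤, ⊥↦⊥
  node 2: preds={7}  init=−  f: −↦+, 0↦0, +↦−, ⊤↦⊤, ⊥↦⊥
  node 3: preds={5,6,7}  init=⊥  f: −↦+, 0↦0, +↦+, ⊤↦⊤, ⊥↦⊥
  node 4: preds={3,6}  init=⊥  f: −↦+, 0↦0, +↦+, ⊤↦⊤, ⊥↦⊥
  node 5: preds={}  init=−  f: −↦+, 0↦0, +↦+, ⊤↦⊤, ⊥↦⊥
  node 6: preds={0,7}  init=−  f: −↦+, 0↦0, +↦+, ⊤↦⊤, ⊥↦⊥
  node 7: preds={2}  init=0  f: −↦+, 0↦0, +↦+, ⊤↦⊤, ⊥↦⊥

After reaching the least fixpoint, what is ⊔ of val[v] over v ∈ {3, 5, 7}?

Iteration log — 14 steps:
  step 1. node 0  ⊔preds=⊤  new=⊤  old=⊥  +wl: 
  step 2. node 1  ⊔preds=−  new=+  old=⊥  +wl: 
  step 3. node 2  ⊔preds=0  new=⊤  old=−  +wl: 
  step 4. node 3  ⊔preds=⊤  new=⊤  old=⊥  +wl: 
  step 5. node 4  ⊔preds=⊤  new=⊤  old=⊥  +wl: 1
  step 6. node 5  ⊔preds=⊥  new=−  stable
  step 7. node 6  ⊔preds=⊤  new=⊤  old=−  +wl: 0,3,4
  step 8. node 7  ⊔preds=⊤  new=⊤  old=0  +wl: 2,6
  step 9. node 1  ⊔preds=⊤  new=⊤  old=+  +wl: 
  step 10. node 0  ⊔preds=⊤  new=⊤  stable
  step 11. node 3  ⊔preds=⊤  new=⊤  stable
  step 12. node 4  ⊔preds=⊤  new=⊤  stable
  step 13. node 2  ⊔preds=⊤  new=⊤  stable
  step 14. node 6  ⊔preds=⊤  new=⊤  stable

Least fixpoint reached:
  node 0: ⊤
  node 1: ⊤
  node 2: ⊤
  node 3: ⊤
  node 4: ⊤
  node 5: −
  node 6: ⊤
  node 7: ⊤

⊤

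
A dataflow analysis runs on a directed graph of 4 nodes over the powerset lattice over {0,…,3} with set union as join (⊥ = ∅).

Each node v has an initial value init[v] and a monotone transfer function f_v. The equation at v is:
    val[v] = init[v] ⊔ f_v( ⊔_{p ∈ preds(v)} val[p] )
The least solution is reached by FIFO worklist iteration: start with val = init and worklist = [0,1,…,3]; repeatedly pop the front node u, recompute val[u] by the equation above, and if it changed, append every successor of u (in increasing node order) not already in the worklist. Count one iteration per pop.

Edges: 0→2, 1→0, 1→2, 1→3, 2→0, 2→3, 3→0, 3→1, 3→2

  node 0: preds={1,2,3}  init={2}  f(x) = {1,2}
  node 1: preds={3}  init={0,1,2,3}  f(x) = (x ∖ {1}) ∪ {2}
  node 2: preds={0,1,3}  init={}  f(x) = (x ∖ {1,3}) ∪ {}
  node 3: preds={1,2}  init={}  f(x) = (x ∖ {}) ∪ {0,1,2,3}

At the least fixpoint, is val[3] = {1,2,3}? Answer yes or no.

Trace (7 dequeues):
  [1] u=0 | in {0,1,2,3} | out {1,2} | prev {2} | push {}
  [2] u=1 | in {} | out {0,1,2,3} | ==
  [3] u=2 | in {0,1,2,3} | out {0,2} | prev {} | push {0}
  [4] u=3 | in {0,1,2,3} | out {0,1,2,3} | prev {} | push {1,2}
  [5] u=0 | in {0,1,2,3} | out {1,2} | ==
  [6] u=1 | in {0,1,2,3} | out {0,1,2,3} | ==
  [7] u=2 | in {0,1,2,3} | out {0,2} | ==

Converged values:
  [0] {1,2}
  [1] {0,1,2,3}
  [2] {0,2}
  [3] {0,1,2,3}

no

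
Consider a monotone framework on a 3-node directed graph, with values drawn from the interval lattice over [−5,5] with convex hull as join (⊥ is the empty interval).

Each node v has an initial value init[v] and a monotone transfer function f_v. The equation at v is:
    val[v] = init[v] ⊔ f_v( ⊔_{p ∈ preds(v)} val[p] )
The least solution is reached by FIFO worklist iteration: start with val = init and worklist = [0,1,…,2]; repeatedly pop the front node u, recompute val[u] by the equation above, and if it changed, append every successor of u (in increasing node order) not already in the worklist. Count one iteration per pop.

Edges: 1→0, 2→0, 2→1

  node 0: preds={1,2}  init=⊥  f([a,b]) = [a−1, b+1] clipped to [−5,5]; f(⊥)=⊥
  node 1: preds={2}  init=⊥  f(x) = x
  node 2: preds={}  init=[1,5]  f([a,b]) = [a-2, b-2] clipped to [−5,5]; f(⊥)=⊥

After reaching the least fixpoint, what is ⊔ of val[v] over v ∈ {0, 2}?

[0,5]

Trace (4 dequeues):
  [1] u=0 | in [1,5] | out [0,5] | prev ⊥ | push {}
  [2] u=1 | in [1,5] | out [1,5] | prev ⊥ | push {0}
  [3] u=2 | in ⊥ | out [1,5] | ==
  [4] u=0 | in [1,5] | out [0,5] | ==

Converged values:
  [0] [0,5]
  [1] [1,5]
  [2] [1,5]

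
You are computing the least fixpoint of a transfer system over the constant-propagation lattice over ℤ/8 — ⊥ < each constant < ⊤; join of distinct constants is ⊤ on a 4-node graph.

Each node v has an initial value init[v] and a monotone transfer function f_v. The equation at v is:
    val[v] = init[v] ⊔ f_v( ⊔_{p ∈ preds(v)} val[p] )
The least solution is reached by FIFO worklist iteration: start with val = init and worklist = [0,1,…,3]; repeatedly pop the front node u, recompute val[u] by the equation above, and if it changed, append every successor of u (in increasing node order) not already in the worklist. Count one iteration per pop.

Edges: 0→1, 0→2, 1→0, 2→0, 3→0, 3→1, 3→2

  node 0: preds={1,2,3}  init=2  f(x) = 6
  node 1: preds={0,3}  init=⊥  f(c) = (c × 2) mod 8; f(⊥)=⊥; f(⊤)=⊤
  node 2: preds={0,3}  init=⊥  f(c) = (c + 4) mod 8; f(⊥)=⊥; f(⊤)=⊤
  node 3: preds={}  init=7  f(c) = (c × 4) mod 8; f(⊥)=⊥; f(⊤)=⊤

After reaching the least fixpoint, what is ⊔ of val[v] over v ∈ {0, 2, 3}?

Trace (5 dequeues):
  [1] u=0 | in 7 | out ⊤ | prev 2 | push {}
  [2] u=1 | in ⊤ | out ⊤ | prev ⊥ | push {0}
  [3] u=2 | in ⊤ | out ⊤ | prev ⊥ | push {}
  [4] u=3 | in ⊥ | out 7 | ==
  [5] u=0 | in ⊤ | out ⊤ | ==

Converged values:
  [0] ⊤
  [1] ⊤
  [2] ⊤
  [3] 7

⊤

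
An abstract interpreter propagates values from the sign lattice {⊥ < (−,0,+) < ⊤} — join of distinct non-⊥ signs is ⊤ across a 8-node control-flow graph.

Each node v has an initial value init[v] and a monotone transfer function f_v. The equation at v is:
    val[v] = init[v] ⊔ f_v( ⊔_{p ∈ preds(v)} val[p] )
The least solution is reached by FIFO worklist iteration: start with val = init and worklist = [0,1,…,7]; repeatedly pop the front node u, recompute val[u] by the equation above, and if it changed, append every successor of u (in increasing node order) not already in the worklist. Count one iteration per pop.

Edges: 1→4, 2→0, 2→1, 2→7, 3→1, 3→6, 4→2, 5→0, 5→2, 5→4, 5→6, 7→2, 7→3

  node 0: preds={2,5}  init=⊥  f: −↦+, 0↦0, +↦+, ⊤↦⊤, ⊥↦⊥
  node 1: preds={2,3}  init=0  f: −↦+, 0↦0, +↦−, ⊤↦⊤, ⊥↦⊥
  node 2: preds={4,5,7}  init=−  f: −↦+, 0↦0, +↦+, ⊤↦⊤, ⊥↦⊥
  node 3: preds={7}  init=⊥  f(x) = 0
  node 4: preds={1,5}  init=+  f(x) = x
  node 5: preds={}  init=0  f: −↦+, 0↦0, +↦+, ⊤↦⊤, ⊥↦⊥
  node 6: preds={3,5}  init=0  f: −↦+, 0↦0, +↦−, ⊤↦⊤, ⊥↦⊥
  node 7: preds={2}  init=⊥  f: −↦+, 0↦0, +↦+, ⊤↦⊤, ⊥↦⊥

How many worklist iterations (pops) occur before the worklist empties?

12

Iteration log — 12 steps:
  step 1. node 0  ⊔preds=⊤  new=⊤  old=⊥  +wl: 
  step 2. node 1  ⊔preds=−  new=⊤  old=0  +wl: 
  step 3. node 2  ⊔preds=⊤  new=⊤  old=−  +wl: 0,1
  step 4. node 3  ⊔preds=⊥  new=0  old=⊥  +wl: 
  step 5. node 4  ⊔preds=⊤  new=⊤  old=+  +wl: 2
  step 6. node 5  ⊔preds=⊥  new=0  stable
  step 7. node 6  ⊔preds=0  new=0  stable
  step 8. node 7  ⊔preds=⊤  new=⊤  old=⊥  +wl: 3
  step 9. node 0  ⊔preds=⊤  new=⊤  stable
  step 10. node 1  ⊔preds=⊤  new=⊤  stable
  step 11. node 2  ⊔preds=⊤  new=⊤  stable
  step 12. node 3  ⊔preds=⊤  new=0  stable

Least fixpoint reached:
  node 0: ⊤
  node 1: ⊤
  node 2: ⊤
  node 3: 0
  node 4: ⊤
  node 5: 0
  node 6: 0
  node 7: ⊤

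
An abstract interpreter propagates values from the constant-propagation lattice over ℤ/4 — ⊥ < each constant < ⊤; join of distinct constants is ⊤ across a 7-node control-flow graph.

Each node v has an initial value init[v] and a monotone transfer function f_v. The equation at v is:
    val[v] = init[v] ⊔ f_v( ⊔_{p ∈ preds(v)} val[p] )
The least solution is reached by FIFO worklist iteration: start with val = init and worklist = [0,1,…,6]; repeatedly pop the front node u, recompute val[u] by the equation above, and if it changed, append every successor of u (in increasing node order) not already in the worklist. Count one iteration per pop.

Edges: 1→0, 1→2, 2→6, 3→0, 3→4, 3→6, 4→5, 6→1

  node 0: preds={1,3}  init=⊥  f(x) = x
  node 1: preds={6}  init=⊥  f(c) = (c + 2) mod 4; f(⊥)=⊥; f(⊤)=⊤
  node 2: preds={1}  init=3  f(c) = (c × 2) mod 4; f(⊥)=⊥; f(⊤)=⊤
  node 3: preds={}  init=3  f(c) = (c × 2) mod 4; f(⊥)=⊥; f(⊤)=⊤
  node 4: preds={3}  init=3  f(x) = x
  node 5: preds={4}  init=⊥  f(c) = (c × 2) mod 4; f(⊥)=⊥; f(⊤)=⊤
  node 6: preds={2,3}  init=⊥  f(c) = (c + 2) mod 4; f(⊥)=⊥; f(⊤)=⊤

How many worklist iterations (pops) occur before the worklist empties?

Iteration log — 14 steps:
  step 1. node 0  ⊔preds=3  new=3  old=⊥  +wl: 
  step 2. node 1  ⊔preds=⊥  new=⊥  stable
  step 3. node 2  ⊔preds=⊥  new=3  stable
  step 4. node 3  ⊔preds=⊥  new=3  stable
  step 5. node 4  ⊔preds=3  new=3  stable
  step 6. node 5  ⊔preds=3  new=2  old=⊥  +wl: 
  step 7. node 6  ⊔preds=3  new=1  old=⊥  +wl: 1
  step 8. node 1  ⊔preds=1  new=3  old=⊥  +wl: 0,2
  step 9. node 0  ⊔preds=3  new=3  stable
  step 10. node 2  ⊔preds=3  new=⊤  old=3  +wl: 6
  step 11. node 6  ⊔preds=⊤  new=⊤  old=1  +wl: 1
  step 12. node 1  ⊔preds=⊤  new=⊤  old=3  +wl: 0,2
  step 13. node 0  ⊔preds=⊤  new=⊤  old=3  +wl: 
  step 14. node 2  ⊔preds=⊤  new=⊤  stable

Least fixpoint reached:
  node 0: ⊤
  node 1: ⊤
  node 2: ⊤
  node 3: 3
  node 4: 3
  node 5: 2
  node 6: ⊤

14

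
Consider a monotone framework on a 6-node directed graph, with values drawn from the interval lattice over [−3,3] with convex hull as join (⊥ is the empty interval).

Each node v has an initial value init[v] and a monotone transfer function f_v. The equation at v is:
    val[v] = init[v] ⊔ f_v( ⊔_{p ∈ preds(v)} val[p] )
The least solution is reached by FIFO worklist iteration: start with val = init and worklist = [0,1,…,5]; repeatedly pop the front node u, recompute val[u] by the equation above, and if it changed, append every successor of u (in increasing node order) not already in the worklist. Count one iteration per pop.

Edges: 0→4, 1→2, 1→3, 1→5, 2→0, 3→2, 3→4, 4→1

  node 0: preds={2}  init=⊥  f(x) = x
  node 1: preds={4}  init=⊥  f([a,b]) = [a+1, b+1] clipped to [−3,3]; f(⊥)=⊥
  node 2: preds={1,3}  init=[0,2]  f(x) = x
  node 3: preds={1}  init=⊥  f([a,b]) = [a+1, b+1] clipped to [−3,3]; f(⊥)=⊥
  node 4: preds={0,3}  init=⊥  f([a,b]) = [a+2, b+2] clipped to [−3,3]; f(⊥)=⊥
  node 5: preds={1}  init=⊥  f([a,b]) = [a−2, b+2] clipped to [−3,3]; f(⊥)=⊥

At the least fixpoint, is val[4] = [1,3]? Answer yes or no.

no

Trace (13 dequeues):
  [1] u=0 | in [0,2] | out [0,2] | prev ⊥ | push {}
  [2] u=1 | in ⊥ | out ⊥ | ==
  [3] u=2 | in ⊥ | out [0,2] | ==
  [4] u=3 | in ⊥ | out ⊥ | ==
  [5] u=4 | in [0,2] | out [2,3] | prev ⊥ | push {1}
  [6] u=5 | in ⊥ | out ⊥ | ==
  [7] u=1 | in [2,3] | out [3,3] | prev ⊥ | push {2,3,5}
  [8] u=2 | in [3,3] | out [0,3] | prev [0,2] | push {0}
  [9] u=3 | in [3,3] | out [3,3] | prev ⊥ | push {2,4}
  [10] u=5 | in [3,3] | out [1,3] | prev ⊥ | push {}
  [11] u=0 | in [0,3] | out [0,3] | prev [0,2] | push {}
  [12] u=2 | in [3,3] | out [0,3] | ==
  [13] u=4 | in [0,3] | out [2,3] | ==

Converged values:
  [0] [0,3]
  [1] [3,3]
  [2] [0,3]
  [3] [3,3]
  [4] [2,3]
  [5] [1,3]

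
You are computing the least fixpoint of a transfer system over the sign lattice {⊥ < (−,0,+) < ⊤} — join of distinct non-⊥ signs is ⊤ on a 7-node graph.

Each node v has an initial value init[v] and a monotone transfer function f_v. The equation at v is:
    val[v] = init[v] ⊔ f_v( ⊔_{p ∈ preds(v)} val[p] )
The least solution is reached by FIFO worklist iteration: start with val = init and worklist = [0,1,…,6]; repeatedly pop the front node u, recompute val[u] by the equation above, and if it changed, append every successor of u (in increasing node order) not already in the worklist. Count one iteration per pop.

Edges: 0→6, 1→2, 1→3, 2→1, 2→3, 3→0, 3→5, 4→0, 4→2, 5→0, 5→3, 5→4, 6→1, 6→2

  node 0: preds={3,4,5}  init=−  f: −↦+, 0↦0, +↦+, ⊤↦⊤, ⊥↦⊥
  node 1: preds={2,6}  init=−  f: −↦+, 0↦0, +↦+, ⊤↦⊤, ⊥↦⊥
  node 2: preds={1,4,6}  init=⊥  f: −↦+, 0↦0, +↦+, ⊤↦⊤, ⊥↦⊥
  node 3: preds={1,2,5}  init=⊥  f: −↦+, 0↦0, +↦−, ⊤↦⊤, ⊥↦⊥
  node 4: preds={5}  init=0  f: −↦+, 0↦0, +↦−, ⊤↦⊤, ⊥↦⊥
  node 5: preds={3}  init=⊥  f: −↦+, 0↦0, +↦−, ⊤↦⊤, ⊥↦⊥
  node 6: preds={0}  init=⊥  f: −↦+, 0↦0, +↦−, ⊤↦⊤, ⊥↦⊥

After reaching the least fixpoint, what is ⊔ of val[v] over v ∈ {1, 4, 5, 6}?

⊤

Trace (13 dequeues):
  [1] u=0 | in 0 | out ⊤ | prev − | push {}
  [2] u=1 | in ⊥ | out − | ==
  [3] u=2 | in ⊤ | out ⊤ | prev ⊥ | push {1}
  [4] u=3 | in ⊤ | out ⊤ | prev ⊥ | push {0}
  [5] u=4 | in ⊥ | out 0 | ==
  [6] u=5 | in ⊤ | out ⊤ | prev ⊥ | push {3,4}
  [7] u=6 | in ⊤ | out ⊤ | prev ⊥ | push {2}
  [8] u=1 | in ⊤ | out ⊤ | prev − | push {}
  [9] u=0 | in ⊤ | out ⊤ | ==
  [10] u=3 | in ⊤ | out ⊤ | ==
  [11] u=4 | in ⊤ | out ⊤ | prev 0 | push {0}
  [12] u=2 | in ⊤ | out ⊤ | ==
  [13] u=0 | in ⊤ | out ⊤ | ==

Converged values:
  [0] ⊤
  [1] ⊤
  [2] ⊤
  [3] ⊤
  [4] ⊤
  [5] ⊤
  [6] ⊤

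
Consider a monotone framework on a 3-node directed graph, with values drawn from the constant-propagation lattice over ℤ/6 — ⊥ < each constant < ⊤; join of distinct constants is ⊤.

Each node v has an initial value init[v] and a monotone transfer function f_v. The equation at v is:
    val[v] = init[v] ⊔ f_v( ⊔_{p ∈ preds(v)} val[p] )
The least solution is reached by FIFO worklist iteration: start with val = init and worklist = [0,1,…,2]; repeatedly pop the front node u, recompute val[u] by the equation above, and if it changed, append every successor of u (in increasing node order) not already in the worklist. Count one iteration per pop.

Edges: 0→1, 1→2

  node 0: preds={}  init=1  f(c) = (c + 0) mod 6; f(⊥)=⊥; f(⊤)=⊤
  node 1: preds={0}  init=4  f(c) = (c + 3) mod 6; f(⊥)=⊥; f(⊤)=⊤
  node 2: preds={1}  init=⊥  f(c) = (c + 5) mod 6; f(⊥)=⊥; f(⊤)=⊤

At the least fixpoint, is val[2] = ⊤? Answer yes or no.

Worklist (3 pops):
  #1 pop 0: in=⊥ → 1 (no change)
  #2 pop 1: in=1 → 4 (no change)
  #3 pop 2: in=4 → 3 (was ⊥); enqueue []

Fixpoint:
  val[0] = 1
  val[1] = 4
  val[2] = 3

no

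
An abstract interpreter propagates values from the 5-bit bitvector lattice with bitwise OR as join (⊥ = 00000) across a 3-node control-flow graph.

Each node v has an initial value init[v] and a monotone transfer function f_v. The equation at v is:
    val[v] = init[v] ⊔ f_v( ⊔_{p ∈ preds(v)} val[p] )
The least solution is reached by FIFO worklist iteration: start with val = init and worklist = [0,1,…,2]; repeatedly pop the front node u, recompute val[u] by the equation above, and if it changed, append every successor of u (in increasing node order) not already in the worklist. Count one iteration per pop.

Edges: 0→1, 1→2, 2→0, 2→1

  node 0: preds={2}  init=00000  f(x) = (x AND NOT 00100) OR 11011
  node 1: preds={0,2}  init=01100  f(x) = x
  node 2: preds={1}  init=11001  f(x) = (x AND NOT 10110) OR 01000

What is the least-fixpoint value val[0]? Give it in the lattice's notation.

Iteration log — 3 steps:
  step 1. node 0  ⊔preds=11001  new=11011  old=00000  +wl: 
  step 2. node 1  ⊔preds=11011  new=11111  old=01100  +wl: 
  step 3. node 2  ⊔preds=11111  new=11001  stable

Least fixpoint reached:
  node 0: 11011
  node 1: 11111
  node 2: 11001

11011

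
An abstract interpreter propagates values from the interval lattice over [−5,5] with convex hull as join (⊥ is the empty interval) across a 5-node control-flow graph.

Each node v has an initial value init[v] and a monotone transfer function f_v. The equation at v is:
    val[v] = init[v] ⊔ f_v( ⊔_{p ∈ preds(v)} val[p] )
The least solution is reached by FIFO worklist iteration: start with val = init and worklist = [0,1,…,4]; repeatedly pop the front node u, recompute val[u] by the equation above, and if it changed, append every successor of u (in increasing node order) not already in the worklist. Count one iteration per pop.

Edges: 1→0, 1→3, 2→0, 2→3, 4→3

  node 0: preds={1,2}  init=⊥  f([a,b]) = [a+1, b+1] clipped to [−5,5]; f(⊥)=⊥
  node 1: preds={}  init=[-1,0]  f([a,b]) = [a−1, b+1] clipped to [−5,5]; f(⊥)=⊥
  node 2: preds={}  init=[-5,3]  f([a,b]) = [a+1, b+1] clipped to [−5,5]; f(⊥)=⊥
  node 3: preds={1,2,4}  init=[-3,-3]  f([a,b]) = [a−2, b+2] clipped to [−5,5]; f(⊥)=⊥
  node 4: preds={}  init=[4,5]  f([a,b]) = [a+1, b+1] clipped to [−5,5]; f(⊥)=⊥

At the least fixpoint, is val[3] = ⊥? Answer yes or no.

no

Trace (5 dequeues):
  [1] u=0 | in [-5,3] | out [-4,4] | prev ⊥ | push {}
  [2] u=1 | in ⊥ | out [-1,0] | ==
  [3] u=2 | in ⊥ | out [-5,3] | ==
  [4] u=3 | in [-5,5] | out [-5,5] | prev [-3,-3] | push {}
  [5] u=4 | in ⊥ | out [4,5] | ==

Converged values:
  [0] [-4,4]
  [1] [-1,0]
  [2] [-5,3]
  [3] [-5,5]
  [4] [4,5]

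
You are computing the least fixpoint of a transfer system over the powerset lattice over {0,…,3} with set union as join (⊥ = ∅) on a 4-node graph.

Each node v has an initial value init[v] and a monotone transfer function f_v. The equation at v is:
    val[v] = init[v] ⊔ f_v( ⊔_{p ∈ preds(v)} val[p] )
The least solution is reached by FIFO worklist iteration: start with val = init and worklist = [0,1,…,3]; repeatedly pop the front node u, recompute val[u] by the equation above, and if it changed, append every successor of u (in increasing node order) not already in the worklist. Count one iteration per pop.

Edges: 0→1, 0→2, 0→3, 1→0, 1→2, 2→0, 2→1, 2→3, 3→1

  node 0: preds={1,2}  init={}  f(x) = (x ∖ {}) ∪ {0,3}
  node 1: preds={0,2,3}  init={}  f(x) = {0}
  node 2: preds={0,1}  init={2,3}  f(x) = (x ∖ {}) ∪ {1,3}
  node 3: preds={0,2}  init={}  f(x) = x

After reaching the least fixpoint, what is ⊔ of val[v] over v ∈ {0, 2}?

Iteration log — 8 steps:
  step 1. node 0  ⊔preds={2,3}  new={0,2,3}  old={}  +wl: 
  step 2. node 1  ⊔preds={0,2,3}  new={0}  old={}  +wl: 0
  step 3. node 2  ⊔preds={0,2,3}  new={0,1,2,3}  old={2,3}  +wl: 1
  step 4. node 3  ⊔preds={0,1,2,3}  new={0,1,2,3}  old={}  +wl: 
  step 5. node 0  ⊔preds={0,1,2,3}  new={0,1,2,3}  old={0,2,3}  +wl: 2,3
  step 6. node 1  ⊔preds={0,1,2,3}  new={0}  stable
  step 7. node 2  ⊔preds={0,1,2,3}  new={0,1,2,3}  stable
  step 8. node 3  ⊔preds={0,1,2,3}  new={0,1,2,3}  stable

Least fixpoint reached:
  node 0: {0,1,2,3}
  node 1: {0}
  node 2: {0,1,2,3}
  node 3: {0,1,2,3}

{0,1,2,3}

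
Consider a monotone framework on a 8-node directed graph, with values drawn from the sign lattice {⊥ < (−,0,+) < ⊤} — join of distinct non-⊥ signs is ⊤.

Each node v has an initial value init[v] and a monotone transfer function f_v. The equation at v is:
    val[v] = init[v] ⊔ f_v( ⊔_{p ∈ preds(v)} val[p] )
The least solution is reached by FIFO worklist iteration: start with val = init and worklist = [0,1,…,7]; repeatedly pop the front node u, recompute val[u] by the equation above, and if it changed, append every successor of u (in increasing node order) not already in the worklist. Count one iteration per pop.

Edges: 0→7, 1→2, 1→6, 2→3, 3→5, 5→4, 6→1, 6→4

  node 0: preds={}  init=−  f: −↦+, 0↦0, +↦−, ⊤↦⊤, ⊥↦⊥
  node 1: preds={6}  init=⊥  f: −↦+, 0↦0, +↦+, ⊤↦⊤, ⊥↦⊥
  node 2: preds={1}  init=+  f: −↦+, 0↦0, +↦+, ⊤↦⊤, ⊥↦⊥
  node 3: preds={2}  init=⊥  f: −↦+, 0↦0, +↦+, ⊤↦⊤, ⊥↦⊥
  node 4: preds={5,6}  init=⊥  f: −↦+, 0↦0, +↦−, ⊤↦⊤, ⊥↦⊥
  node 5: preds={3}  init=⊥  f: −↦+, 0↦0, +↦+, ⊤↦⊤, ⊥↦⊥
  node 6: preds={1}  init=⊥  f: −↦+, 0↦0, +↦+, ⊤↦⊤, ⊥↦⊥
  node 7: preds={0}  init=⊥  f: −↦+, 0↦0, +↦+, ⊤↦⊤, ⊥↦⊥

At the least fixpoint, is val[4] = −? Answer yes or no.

Worklist (9 pops):
  #1 pop 0: in=⊥ → − (no change)
  #2 pop 1: in=⊥ → ⊥ (no change)
  #3 pop 2: in=⊥ → + (no change)
  #4 pop 3: in=+ → + (was ⊥); enqueue []
  #5 pop 4: in=⊥ → ⊥ (no change)
  #6 pop 5: in=+ → + (was ⊥); enqueue [4]
  #7 pop 6: in=⊥ → ⊥ (no change)
  #8 pop 7: in=− → + (was ⊥); enqueue []
  #9 pop 4: in=+ → − (was ⊥); enqueue []

Fixpoint:
  val[0] = −
  val[1] = ⊥
  val[2] = +
  val[3] = +
  val[4] = −
  val[5] = +
  val[6] = ⊥
  val[7] = +

yes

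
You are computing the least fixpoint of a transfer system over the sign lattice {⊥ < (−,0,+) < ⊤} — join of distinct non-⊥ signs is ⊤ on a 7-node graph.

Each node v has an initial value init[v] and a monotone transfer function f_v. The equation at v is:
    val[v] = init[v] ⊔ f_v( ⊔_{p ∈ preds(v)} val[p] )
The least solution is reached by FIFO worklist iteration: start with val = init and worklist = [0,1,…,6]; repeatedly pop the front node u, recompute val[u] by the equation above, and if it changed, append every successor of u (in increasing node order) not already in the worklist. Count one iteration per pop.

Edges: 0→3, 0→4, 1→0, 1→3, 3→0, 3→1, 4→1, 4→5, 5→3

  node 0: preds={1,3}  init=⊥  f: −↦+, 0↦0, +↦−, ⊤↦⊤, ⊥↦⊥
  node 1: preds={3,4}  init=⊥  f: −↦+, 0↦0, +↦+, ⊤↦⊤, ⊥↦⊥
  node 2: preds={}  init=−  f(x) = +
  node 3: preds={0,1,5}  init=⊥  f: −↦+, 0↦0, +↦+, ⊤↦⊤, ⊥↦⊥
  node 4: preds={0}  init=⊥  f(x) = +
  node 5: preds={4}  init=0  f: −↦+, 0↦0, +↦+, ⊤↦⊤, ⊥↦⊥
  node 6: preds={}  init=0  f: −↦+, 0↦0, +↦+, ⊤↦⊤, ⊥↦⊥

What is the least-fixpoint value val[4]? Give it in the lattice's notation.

+

Trace (15 dequeues):
  [1] u=0 | in ⊥ | out ⊥ | ==
  [2] u=1 | in ⊥ | out ⊥ | ==
  [3] u=2 | in ⊥ | out ⊤ | prev − | push {}
  [4] u=3 | in 0 | out 0 | prev ⊥ | push {0,1}
  [5] u=4 | in ⊥ | out + | prev ⊥ | push {}
  [6] u=5 | in + | out ⊤ | prev 0 | push {3}
  [7] u=6 | in ⊥ | out 0 | ==
  [8] u=0 | in 0 | out 0 | prev ⊥ | push {4}
  [9] u=1 | in ⊤ | out ⊤ | prev ⊥ | push {0}
  [10] u=3 | in ⊤ | out ⊤ | prev 0 | push {1}
  [11] u=4 | in 0 | out + | ==
  [12] u=0 | in ⊤ | out ⊤ | prev 0 | push {3,4}
  [13] u=1 | in ⊤ | out ⊤ | ==
  [14] u=3 | in ⊤ | out ⊤ | ==
  [15] u=4 | in ⊤ | out + | ==

Converged values:
  [0] ⊤
  [1] ⊤
  [2] ⊤
  [3] ⊤
  [4] +
  [5] ⊤
  [6] 0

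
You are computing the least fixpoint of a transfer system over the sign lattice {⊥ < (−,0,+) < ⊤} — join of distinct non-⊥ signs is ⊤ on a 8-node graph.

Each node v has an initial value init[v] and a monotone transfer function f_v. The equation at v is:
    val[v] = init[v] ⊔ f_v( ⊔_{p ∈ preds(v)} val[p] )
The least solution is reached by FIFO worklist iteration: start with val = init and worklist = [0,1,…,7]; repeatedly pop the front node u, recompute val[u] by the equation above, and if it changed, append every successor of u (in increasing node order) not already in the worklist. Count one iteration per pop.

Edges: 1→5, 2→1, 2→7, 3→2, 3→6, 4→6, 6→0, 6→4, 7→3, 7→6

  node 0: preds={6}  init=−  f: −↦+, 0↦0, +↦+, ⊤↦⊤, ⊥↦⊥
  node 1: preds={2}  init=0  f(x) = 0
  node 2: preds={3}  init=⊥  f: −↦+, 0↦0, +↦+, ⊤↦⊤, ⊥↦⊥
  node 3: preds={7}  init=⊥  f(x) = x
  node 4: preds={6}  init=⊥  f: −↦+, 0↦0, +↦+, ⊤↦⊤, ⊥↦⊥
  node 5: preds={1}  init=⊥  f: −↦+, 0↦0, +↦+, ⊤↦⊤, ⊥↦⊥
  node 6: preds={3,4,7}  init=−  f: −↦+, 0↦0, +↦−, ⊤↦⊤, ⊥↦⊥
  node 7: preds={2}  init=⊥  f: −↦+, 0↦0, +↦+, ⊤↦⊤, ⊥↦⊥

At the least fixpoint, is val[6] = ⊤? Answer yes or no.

no

Iteration log — 8 steps:
  step 1. node 0  ⊔preds=−  new=⊤  old=−  +wl: 
  step 2. node 1  ⊔preds=⊥  new=0  stable
  step 3. node 2  ⊔preds=⊥  new=⊥  stable
  step 4. node 3  ⊔preds=⊥  new=⊥  stable
  step 5. node 4  ⊔preds=−  new=+  old=⊥  +wl: 
  step 6. node 5  ⊔preds=0  new=0  old=⊥  +wl: 
  step 7. node 6  ⊔preds=+  new=−  stable
  step 8. node 7  ⊔preds=⊥  new=⊥  stable

Least fixpoint reached:
  node 0: ⊤
  node 1: 0
  node 2: ⊥
  node 3: ⊥
  node 4: +
  node 5: 0
  node 6: −
  node 7: ⊥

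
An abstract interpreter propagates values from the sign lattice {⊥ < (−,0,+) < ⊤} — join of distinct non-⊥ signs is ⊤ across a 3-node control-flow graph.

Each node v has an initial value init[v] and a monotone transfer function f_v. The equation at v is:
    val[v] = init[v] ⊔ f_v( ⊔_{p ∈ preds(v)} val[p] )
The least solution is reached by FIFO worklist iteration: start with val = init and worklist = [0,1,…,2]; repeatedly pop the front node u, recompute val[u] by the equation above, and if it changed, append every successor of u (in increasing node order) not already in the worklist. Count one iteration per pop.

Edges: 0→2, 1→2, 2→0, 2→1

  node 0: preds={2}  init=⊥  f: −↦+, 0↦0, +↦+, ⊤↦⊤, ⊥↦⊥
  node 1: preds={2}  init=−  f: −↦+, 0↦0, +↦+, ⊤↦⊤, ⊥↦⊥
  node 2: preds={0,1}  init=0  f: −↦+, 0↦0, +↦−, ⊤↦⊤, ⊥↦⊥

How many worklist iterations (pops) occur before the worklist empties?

Trace (6 dequeues):
  [1] u=0 | in 0 | out 0 | prev ⊥ | push {}
  [2] u=1 | in 0 | out ⊤ | prev − | push {}
  [3] u=2 | in ⊤ | out ⊤ | prev 0 | push {0,1}
  [4] u=0 | in ⊤ | out ⊤ | prev 0 | push {2}
  [5] u=1 | in ⊤ | out ⊤ | ==
  [6] u=2 | in ⊤ | out ⊤ | ==

Converged values:
  [0] ⊤
  [1] ⊤
  [2] ⊤

6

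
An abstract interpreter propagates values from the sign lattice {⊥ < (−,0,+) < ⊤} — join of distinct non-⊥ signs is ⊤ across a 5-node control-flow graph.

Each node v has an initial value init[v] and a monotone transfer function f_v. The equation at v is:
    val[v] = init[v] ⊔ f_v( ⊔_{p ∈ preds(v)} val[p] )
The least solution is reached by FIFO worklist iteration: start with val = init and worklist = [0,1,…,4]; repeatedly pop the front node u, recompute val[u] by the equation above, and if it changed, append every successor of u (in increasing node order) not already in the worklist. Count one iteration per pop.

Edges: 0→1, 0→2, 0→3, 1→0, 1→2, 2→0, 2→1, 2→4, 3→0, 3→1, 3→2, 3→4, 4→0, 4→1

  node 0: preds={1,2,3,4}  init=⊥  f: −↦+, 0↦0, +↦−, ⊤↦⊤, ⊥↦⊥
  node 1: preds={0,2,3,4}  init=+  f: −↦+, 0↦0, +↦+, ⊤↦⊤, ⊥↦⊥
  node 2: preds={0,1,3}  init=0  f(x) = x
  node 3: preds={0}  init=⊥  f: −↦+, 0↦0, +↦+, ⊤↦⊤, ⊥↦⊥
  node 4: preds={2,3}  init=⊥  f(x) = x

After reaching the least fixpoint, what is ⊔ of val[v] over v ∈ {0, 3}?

⊤

Worklist (8 pops):
  #1 pop 0: in=⊤ → ⊤ (was ⊥); enqueue []
  #2 pop 1: in=⊤ → ⊤ (was +); enqueue [0]
  #3 pop 2: in=⊤ → ⊤ (was 0); enqueue [1]
  #4 pop 3: in=⊤ → ⊤ (was ⊥); enqueue [2]
  #5 pop 4: in=⊤ → ⊤ (was ⊥); enqueue []
  #6 pop 0: in=⊤ → ⊤ (no change)
  #7 pop 1: in=⊤ → ⊤ (no change)
  #8 pop 2: in=⊤ → ⊤ (no change)

Fixpoint:
  val[0] = ⊤
  val[1] = ⊤
  val[2] = ⊤
  val[3] = ⊤
  val[4] = ⊤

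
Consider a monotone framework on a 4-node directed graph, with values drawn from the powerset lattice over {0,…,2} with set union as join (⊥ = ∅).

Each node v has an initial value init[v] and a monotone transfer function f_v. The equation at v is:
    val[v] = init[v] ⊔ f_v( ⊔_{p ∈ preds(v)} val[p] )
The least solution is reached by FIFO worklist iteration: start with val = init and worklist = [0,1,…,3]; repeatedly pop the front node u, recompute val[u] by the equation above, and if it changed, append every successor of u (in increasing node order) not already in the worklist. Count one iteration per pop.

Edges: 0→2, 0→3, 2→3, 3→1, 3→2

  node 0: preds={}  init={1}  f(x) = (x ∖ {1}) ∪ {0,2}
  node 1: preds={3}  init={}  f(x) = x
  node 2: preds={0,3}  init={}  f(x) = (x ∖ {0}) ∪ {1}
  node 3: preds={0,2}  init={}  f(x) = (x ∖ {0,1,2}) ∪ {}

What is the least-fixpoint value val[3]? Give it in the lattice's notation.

{}

Iteration log — 4 steps:
  step 1. node 0  ⊔preds={}  new={0,1,2}  old={1}  +wl: 
  step 2. node 1  ⊔preds={}  new={}  stable
  step 3. node 2  ⊔preds={0,1,2}  new={1,2}  old={}  +wl: 
  step 4. node 3  ⊔preds={0,1,2}  new={}  stable

Least fixpoint reached:
  node 0: {0,1,2}
  node 1: {}
  node 2: {1,2}
  node 3: {}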